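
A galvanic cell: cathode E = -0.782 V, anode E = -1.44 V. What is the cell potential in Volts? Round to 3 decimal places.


Standard cell potential: E_cell = E_cathode - E_anode.
E_cell = -0.782 - (-1.44)
E_cell = 0.658 V, rounded to 3 dp:

0.658 V


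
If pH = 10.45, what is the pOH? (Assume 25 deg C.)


At 25 deg C, pH + pOH = 14.
pOH = 14 - pH = 14 - 10.45
pOH = 3.55:

3.55


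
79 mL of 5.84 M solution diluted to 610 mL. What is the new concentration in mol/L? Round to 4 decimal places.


Dilution: M1*V1 = M2*V2, solve for M2.
M2 = M1*V1 / V2
M2 = 5.84 * 79 / 610
M2 = 461.36 / 610
M2 = 0.75632787 mol/L, rounded to 4 dp:

0.7563 mol/L


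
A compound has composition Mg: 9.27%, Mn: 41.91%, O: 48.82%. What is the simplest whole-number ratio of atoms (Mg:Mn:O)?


Assume 100 g of compound, divide each mass% by atomic mass to get moles, then normalize by the smallest to get a raw atom ratio.
Moles per 100 g: Mg: 9.27/24.305 = 0.3814, Mn: 41.91/54.938 = 0.7629, O: 48.82/15.999 = 3.0514
Raw ratio (divide by min = 0.3814): Mg: 1.0, Mn: 2.0, O: 8.001
Multiply by 1 to clear fractions: Mg: 1.0 ~= 1, Mn: 2.0 ~= 2, O: 8.001 ~= 8
Reduce by GCD to get the simplest whole-number ratio:

1:2:8


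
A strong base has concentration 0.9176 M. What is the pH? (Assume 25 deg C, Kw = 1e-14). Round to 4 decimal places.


A strong base dissociates completely, so [OH-] equals the given concentration.
pOH = -log10([OH-]) = -log10(0.9176) = 0.037347
pH = 14 - pOH = 14 - 0.037347
pH = 13.962653, rounded to 4 dp:

13.9627


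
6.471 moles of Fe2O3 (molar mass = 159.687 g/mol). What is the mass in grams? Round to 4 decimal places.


mass = n * M
mass = 6.471 * 159.687
mass = 1033.334577 g, rounded to 4 dp:

1033.3346 g


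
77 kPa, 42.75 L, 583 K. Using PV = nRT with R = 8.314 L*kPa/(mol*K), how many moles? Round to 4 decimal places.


PV = nRT, solve for n = PV / (RT).
PV = 77 * 42.75 = 3291.75
RT = 8.314 * 583 = 4847.062
n = 3291.75 / 4847.062
n = 0.67912273 mol, rounded to 4 dp:

0.6791 mol


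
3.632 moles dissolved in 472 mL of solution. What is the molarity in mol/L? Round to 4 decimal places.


Convert volume to liters: V_L = V_mL / 1000.
V_L = 472 / 1000 = 0.472 L
M = n / V_L = 3.632 / 0.472
M = 7.69491525 mol/L, rounded to 4 dp:

7.6949 mol/L


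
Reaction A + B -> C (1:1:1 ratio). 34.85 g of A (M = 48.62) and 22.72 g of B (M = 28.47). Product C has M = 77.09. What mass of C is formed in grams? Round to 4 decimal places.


Find moles of each reactant; the smaller value is the limiting reagent in a 1:1:1 reaction, so moles_C equals moles of the limiter.
n_A = mass_A / M_A = 34.85 / 48.62 = 0.716783 mol
n_B = mass_B / M_B = 22.72 / 28.47 = 0.798033 mol
Limiting reagent: A (smaller), n_limiting = 0.716783 mol
mass_C = n_limiting * M_C = 0.716783 * 77.09
mass_C = 55.25680147 g, rounded to 4 dp:

55.2568 g


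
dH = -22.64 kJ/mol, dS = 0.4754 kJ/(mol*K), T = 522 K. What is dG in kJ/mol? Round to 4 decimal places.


Gibbs: dG = dH - T*dS (consistent units, dS already in kJ/(mol*K)).
T*dS = 522 * 0.4754 = 248.1588
dG = -22.64 - (248.1588)
dG = -270.7988 kJ/mol, rounded to 4 dp:

-270.7988 kJ/mol


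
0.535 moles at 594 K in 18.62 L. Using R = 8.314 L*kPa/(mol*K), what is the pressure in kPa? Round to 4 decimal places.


PV = nRT, solve for P = nRT / V.
nRT = 0.535 * 8.314 * 594 = 2642.1061
P = 2642.1061 / 18.62
P = 141.89613856 kPa, rounded to 4 dp:

141.8961 kPa


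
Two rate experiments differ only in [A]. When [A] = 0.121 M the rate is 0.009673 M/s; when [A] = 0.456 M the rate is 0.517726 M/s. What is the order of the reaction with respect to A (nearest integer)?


Rate is proportional to [A]^n, so rate2/rate1 = ([A]2/[A]1)^n. Take logs to solve for n.
rate2/rate1 = 0.517726 / 0.009673 = 53.5228
[A]2/[A]1 = 0.456 / 0.121 = 3.7686
n = ln(53.5228) / ln(3.7686) = 3.0
Nearest integer order:

3


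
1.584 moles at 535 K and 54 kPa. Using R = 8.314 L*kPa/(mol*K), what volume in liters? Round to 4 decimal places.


PV = nRT, solve for V = nRT / P.
nRT = 1.584 * 8.314 * 535 = 7045.6162
V = 7045.6162 / 54
V = 130.47437407 L, rounded to 4 dp:

130.4744 L


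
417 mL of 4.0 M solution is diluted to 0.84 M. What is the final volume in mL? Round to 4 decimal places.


Dilution: M1*V1 = M2*V2, solve for V2.
V2 = M1*V1 / M2
V2 = 4.0 * 417 / 0.84
V2 = 1668.0 / 0.84
V2 = 1985.71428571 mL, rounded to 4 dp:

1985.7143 mL


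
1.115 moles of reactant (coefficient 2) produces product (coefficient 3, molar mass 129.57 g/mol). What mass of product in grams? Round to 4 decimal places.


Use the coefficient ratio to convert reactant moles to product moles, then multiply by the product's molar mass.
moles_P = moles_R * (coeff_P / coeff_R) = 1.115 * (3/2) = 1.6725
mass_P = moles_P * M_P = 1.6725 * 129.57
mass_P = 216.705825 g, rounded to 4 dp:

216.7058 g


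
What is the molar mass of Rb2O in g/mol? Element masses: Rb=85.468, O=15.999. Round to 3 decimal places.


M = sum(count * atomic_mass) over atoms.
M = 2*85.468 + 1*15.999
M = 170.936 + 15.999
M = 186.935 g/mol, rounded to 3 dp:

186.935 g/mol


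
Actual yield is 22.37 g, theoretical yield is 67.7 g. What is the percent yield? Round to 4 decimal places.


% yield = 100 * actual / theoretical
% yield = 100 * 22.37 / 67.7
% yield = 33.04283604 %, rounded to 4 dp:

33.0428 %


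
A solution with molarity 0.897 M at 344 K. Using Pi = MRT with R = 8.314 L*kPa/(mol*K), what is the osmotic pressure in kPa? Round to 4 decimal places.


Osmotic pressure (van't Hoff): Pi = M*R*T.
RT = 8.314 * 344 = 2860.016
Pi = 0.897 * 2860.016
Pi = 2565.434352 kPa, rounded to 4 dp:

2565.4344 kPa


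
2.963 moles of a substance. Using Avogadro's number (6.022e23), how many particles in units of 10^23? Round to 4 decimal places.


N = n * NA, then divide by 1e23 for the requested units.
N / 1e23 = n * 6.022
N / 1e23 = 2.963 * 6.022
N / 1e23 = 17.843186, rounded to 4 dp:

17.8432


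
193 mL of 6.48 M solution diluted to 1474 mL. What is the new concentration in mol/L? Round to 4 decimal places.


Dilution: M1*V1 = M2*V2, solve for M2.
M2 = M1*V1 / V2
M2 = 6.48 * 193 / 1474
M2 = 1250.64 / 1474
M2 = 0.84846676 mol/L, rounded to 4 dp:

0.8485 mol/L


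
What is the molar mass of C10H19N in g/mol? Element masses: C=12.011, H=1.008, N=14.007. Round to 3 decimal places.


M = sum(count * atomic_mass) over atoms.
M = 10*12.011 + 19*1.008 + 1*14.007
M = 120.11 + 19.152 + 14.007
M = 153.269 g/mol, rounded to 3 dp:

153.269 g/mol


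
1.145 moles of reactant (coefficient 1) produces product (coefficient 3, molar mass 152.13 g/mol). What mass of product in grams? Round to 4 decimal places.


Use the coefficient ratio to convert reactant moles to product moles, then multiply by the product's molar mass.
moles_P = moles_R * (coeff_P / coeff_R) = 1.145 * (3/1) = 3.435
mass_P = moles_P * M_P = 3.435 * 152.13
mass_P = 522.56655 g, rounded to 4 dp:

522.5666 g


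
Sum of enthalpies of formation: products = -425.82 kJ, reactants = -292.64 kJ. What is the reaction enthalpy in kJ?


dH_rxn = sum(dH_f products) - sum(dH_f reactants)
dH_rxn = -425.82 - (-292.64)
dH_rxn = -133.18 kJ:

-133.18 kJ


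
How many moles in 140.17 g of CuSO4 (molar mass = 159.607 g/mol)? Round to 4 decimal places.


n = mass / M
n = 140.17 / 159.607
n = 0.87821963 mol, rounded to 4 dp:

0.8782 mol


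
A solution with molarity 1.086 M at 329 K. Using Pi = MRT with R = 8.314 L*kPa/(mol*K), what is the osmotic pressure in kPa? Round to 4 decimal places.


Osmotic pressure (van't Hoff): Pi = M*R*T.
RT = 8.314 * 329 = 2735.306
Pi = 1.086 * 2735.306
Pi = 2970.542316 kPa, rounded to 4 dp:

2970.5423 kPa


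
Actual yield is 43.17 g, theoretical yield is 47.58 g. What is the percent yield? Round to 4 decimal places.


% yield = 100 * actual / theoretical
% yield = 100 * 43.17 / 47.58
% yield = 90.73139975 %, rounded to 4 dp:

90.7314 %


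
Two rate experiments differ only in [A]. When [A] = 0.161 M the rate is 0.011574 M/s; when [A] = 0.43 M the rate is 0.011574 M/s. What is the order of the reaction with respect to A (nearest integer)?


Rate is proportional to [A]^n, so rate2/rate1 = ([A]2/[A]1)^n. Take logs to solve for n.
rate2/rate1 = 0.011574 / 0.011574 = 1.0
[A]2/[A]1 = 0.43 / 0.161 = 2.6708
n = ln(1.0) / ln(2.6708) = 0.0
Nearest integer order:

0


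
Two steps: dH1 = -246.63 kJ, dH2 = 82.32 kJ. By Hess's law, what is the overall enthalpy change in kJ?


Hess's law: enthalpy is a state function, so add the step enthalpies.
dH_total = dH1 + dH2 = -246.63 + (82.32)
dH_total = -164.31 kJ:

-164.31 kJ


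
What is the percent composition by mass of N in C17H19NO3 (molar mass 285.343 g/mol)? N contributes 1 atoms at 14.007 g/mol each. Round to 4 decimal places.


pct = 100 * (n_elem * M_elem) / M_total
mass_contribution = 1 * 14.007 = 14.007 g/mol
pct = 100 * 14.007 / 285.343
pct = 4.90882902 %, rounded to 4 dp:

4.9088 %


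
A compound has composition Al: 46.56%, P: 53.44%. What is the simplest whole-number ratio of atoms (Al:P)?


Assume 100 g of compound, divide each mass% by atomic mass to get moles, then normalize by the smallest to get a raw atom ratio.
Moles per 100 g: Al: 46.56/26.982 = 1.7256, P: 53.44/30.974 = 1.7253
Raw ratio (divide by min = 1.7253): Al: 1.0, P: 1.0
Multiply by 1 to clear fractions: Al: 1.0 ~= 1, P: 1.0 ~= 1
Reduce by GCD to get the simplest whole-number ratio:

1:1


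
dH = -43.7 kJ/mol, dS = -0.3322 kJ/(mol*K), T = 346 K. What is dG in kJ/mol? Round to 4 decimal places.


Gibbs: dG = dH - T*dS (consistent units, dS already in kJ/(mol*K)).
T*dS = 346 * -0.3322 = -114.9412
dG = -43.7 - (-114.9412)
dG = 71.2412 kJ/mol, rounded to 4 dp:

71.2412 kJ/mol


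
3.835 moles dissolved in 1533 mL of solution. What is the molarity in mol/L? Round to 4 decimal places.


Convert volume to liters: V_L = V_mL / 1000.
V_L = 1533 / 1000 = 1.533 L
M = n / V_L = 3.835 / 1.533
M = 2.50163079 mol/L, rounded to 4 dp:

2.5016 mol/L


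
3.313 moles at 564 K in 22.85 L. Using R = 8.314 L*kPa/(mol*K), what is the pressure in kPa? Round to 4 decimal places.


PV = nRT, solve for P = nRT / V.
nRT = 3.313 * 8.314 * 564 = 15534.975
P = 15534.975 / 22.85
P = 679.86761488 kPa, rounded to 4 dp:

679.8676 kPa


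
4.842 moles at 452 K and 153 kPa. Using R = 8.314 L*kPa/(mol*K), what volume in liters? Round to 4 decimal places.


PV = nRT, solve for V = nRT / P.
nRT = 4.842 * 8.314 * 452 = 18195.8874
V = 18195.8874 / 153
V = 118.92736863 L, rounded to 4 dp:

118.9274 L


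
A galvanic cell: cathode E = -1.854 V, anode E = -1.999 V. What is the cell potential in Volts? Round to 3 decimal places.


Standard cell potential: E_cell = E_cathode - E_anode.
E_cell = -1.854 - (-1.999)
E_cell = 0.145 V, rounded to 3 dp:

0.145 V


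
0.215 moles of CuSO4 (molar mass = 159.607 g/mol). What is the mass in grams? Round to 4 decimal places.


mass = n * M
mass = 0.215 * 159.607
mass = 34.315505 g, rounded to 4 dp:

34.3155 g


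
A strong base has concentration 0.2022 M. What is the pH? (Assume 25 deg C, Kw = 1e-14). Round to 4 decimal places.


A strong base dissociates completely, so [OH-] equals the given concentration.
pOH = -log10([OH-]) = -log10(0.2022) = 0.694219
pH = 14 - pOH = 14 - 0.694219
pH = 13.305781, rounded to 4 dp:

13.3058


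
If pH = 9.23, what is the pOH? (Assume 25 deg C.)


At 25 deg C, pH + pOH = 14.
pOH = 14 - pH = 14 - 9.23
pOH = 4.77:

4.77


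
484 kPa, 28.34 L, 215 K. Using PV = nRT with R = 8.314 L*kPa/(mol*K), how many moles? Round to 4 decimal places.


PV = nRT, solve for n = PV / (RT).
PV = 484 * 28.34 = 13716.56
RT = 8.314 * 215 = 1787.51
n = 13716.56 / 1787.51
n = 7.67355707 mol, rounded to 4 dp:

7.6736 mol


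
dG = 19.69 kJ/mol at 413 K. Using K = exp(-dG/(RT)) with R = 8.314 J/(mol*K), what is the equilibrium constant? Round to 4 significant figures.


dG is in kJ/mol; multiply by 1000 to match R in J/(mol*K).
RT = 8.314 * 413 = 3433.682 J/mol
exponent = -dG*1000 / (RT) = -(19.69*1000) / 3433.682 = -5.73436911
K = exp(-5.73436911)
K = 0.0032329213, rounded to 4 significant figures:

0.003233


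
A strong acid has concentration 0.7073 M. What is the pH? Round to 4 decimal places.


A strong acid dissociates completely, so [H+] equals the given concentration.
pH = -log10([H+]) = -log10(0.7073)
pH = 0.15039634, rounded to 4 dp:

0.1504


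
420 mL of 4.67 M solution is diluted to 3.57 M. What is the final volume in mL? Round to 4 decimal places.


Dilution: M1*V1 = M2*V2, solve for V2.
V2 = M1*V1 / M2
V2 = 4.67 * 420 / 3.57
V2 = 1961.4 / 3.57
V2 = 549.41176471 mL, rounded to 4 dp:

549.4118 mL


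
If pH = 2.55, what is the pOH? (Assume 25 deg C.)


At 25 deg C, pH + pOH = 14.
pOH = 14 - pH = 14 - 2.55
pOH = 11.45:

11.45


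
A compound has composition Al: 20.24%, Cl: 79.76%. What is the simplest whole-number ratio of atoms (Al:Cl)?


Assume 100 g of compound, divide each mass% by atomic mass to get moles, then normalize by the smallest to get a raw atom ratio.
Moles per 100 g: Al: 20.24/26.982 = 0.7501, Cl: 79.76/35.453 = 2.2497
Raw ratio (divide by min = 0.7501): Al: 1.0, Cl: 2.999
Multiply by 1 to clear fractions: Al: 1.0 ~= 1, Cl: 2.999 ~= 3
Reduce by GCD to get the simplest whole-number ratio:

1:3


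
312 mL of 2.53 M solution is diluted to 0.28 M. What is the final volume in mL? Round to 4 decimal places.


Dilution: M1*V1 = M2*V2, solve for V2.
V2 = M1*V1 / M2
V2 = 2.53 * 312 / 0.28
V2 = 789.36 / 0.28
V2 = 2819.14285714 mL, rounded to 4 dp:

2819.1429 mL


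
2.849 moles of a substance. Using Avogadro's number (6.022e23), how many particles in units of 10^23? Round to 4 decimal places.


N = n * NA, then divide by 1e23 for the requested units.
N / 1e23 = n * 6.022
N / 1e23 = 2.849 * 6.022
N / 1e23 = 17.156678, rounded to 4 dp:

17.1567


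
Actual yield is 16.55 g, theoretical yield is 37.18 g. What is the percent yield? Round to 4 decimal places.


% yield = 100 * actual / theoretical
% yield = 100 * 16.55 / 37.18
% yield = 44.51317913 %, rounded to 4 dp:

44.5132 %


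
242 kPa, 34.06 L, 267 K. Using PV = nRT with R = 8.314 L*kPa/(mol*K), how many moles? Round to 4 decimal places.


PV = nRT, solve for n = PV / (RT).
PV = 242 * 34.06 = 8242.52
RT = 8.314 * 267 = 2219.838
n = 8242.52 / 2219.838
n = 3.7131178 mol, rounded to 4 dp:

3.7131 mol


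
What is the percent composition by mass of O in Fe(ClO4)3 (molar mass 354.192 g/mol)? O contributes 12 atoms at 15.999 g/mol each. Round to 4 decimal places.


pct = 100 * (n_elem * M_elem) / M_total
mass_contribution = 12 * 15.999 = 191.988 g/mol
pct = 100 * 191.988 / 354.192
pct = 54.20449925 %, rounded to 4 dp:

54.2045 %


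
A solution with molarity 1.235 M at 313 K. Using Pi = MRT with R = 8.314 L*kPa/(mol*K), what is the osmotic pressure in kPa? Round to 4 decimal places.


Osmotic pressure (van't Hoff): Pi = M*R*T.
RT = 8.314 * 313 = 2602.282
Pi = 1.235 * 2602.282
Pi = 3213.81827 kPa, rounded to 4 dp:

3213.8183 kPa


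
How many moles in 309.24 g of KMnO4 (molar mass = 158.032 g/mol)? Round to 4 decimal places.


n = mass / M
n = 309.24 / 158.032
n = 1.95681887 mol, rounded to 4 dp:

1.9568 mol


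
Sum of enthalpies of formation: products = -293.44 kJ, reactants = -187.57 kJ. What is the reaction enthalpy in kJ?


dH_rxn = sum(dH_f products) - sum(dH_f reactants)
dH_rxn = -293.44 - (-187.57)
dH_rxn = -105.87 kJ:

-105.87 kJ


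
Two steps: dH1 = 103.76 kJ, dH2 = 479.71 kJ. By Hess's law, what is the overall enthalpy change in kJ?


Hess's law: enthalpy is a state function, so add the step enthalpies.
dH_total = dH1 + dH2 = 103.76 + (479.71)
dH_total = 583.47 kJ:

583.47 kJ


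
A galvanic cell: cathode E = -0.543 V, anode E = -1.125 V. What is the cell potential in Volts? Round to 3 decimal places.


Standard cell potential: E_cell = E_cathode - E_anode.
E_cell = -0.543 - (-1.125)
E_cell = 0.582 V, rounded to 3 dp:

0.582 V


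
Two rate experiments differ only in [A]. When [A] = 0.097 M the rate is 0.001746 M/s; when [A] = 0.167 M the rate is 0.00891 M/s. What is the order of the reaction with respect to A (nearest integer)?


Rate is proportional to [A]^n, so rate2/rate1 = ([A]2/[A]1)^n. Take logs to solve for n.
rate2/rate1 = 0.00891 / 0.001746 = 5.1031
[A]2/[A]1 = 0.167 / 0.097 = 1.7216
n = ln(5.1031) / ln(1.7216) = 3.0
Nearest integer order:

3


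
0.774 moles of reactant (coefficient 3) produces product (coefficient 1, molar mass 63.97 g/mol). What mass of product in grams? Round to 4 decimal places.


Use the coefficient ratio to convert reactant moles to product moles, then multiply by the product's molar mass.
moles_P = moles_R * (coeff_P / coeff_R) = 0.774 * (1/3) = 0.258
mass_P = moles_P * M_P = 0.258 * 63.97
mass_P = 16.50426 g, rounded to 4 dp:

16.5043 g


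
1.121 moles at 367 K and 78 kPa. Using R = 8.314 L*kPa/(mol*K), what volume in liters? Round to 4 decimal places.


PV = nRT, solve for V = nRT / P.
nRT = 1.121 * 8.314 * 367 = 3420.4378
V = 3420.4378 / 78
V = 43.85176667 L, rounded to 4 dp:

43.8518 L


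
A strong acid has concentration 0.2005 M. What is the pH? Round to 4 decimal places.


A strong acid dissociates completely, so [H+] equals the given concentration.
pH = -log10([H+]) = -log10(0.2005)
pH = 0.69788562, rounded to 4 dp:

0.6979


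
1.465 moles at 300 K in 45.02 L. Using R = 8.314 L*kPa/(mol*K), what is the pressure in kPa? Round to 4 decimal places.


PV = nRT, solve for P = nRT / V.
nRT = 1.465 * 8.314 * 300 = 3654.003
P = 3654.003 / 45.02
P = 81.16399378 kPa, rounded to 4 dp:

81.1640 kPa


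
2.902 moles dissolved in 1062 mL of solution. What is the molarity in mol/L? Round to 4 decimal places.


Convert volume to liters: V_L = V_mL / 1000.
V_L = 1062 / 1000 = 1.062 L
M = n / V_L = 2.902 / 1.062
M = 2.73258004 mol/L, rounded to 4 dp:

2.7326 mol/L


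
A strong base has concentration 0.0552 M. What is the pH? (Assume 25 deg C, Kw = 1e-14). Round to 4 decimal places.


A strong base dissociates completely, so [OH-] equals the given concentration.
pOH = -log10([OH-]) = -log10(0.0552) = 1.258061
pH = 14 - pOH = 14 - 1.258061
pH = 12.741939, rounded to 4 dp:

12.7419


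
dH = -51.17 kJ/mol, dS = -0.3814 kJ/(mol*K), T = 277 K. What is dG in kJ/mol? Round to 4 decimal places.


Gibbs: dG = dH - T*dS (consistent units, dS already in kJ/(mol*K)).
T*dS = 277 * -0.3814 = -105.6478
dG = -51.17 - (-105.6478)
dG = 54.4778 kJ/mol, rounded to 4 dp:

54.4778 kJ/mol


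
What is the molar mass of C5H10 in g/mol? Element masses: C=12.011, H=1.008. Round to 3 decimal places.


M = sum(count * atomic_mass) over atoms.
M = 5*12.011 + 10*1.008
M = 60.055 + 10.08
M = 70.135 g/mol, rounded to 3 dp:

70.135 g/mol


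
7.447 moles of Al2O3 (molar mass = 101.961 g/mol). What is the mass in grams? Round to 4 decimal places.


mass = n * M
mass = 7.447 * 101.961
mass = 759.303567 g, rounded to 4 dp:

759.3036 g


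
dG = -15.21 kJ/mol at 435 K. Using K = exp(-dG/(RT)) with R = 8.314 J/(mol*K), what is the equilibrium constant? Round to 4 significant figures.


dG is in kJ/mol; multiply by 1000 to match R in J/(mol*K).
RT = 8.314 * 435 = 3616.59 J/mol
exponent = -dG*1000 / (RT) = -(-15.21*1000) / 3616.59 = 4.20561911
K = exp(4.20561911)
K = 67.062104, rounded to 4 significant figures:

67.06


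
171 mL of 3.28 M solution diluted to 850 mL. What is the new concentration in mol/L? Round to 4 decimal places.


Dilution: M1*V1 = M2*V2, solve for M2.
M2 = M1*V1 / V2
M2 = 3.28 * 171 / 850
M2 = 560.88 / 850
M2 = 0.65985882 mol/L, rounded to 4 dp:

0.6599 mol/L


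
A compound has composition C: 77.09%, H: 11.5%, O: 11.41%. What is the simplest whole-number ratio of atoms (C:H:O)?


Assume 100 g of compound, divide each mass% by atomic mass to get moles, then normalize by the smallest to get a raw atom ratio.
Moles per 100 g: C: 77.09/12.011 = 6.4183, H: 11.5/1.008 = 11.4087, O: 11.41/15.999 = 0.7132
Raw ratio (divide by min = 0.7132): C: 9.0, H: 15.997, O: 1.0
Multiply by 1 to clear fractions: C: 9.0 ~= 9, H: 15.997 ~= 16, O: 1.0 ~= 1
Reduce by GCD to get the simplest whole-number ratio:

9:16:1


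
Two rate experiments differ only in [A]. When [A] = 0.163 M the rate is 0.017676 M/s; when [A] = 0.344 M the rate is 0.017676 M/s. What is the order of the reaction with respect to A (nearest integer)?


Rate is proportional to [A]^n, so rate2/rate1 = ([A]2/[A]1)^n. Take logs to solve for n.
rate2/rate1 = 0.017676 / 0.017676 = 1.0
[A]2/[A]1 = 0.344 / 0.163 = 2.1104
n = ln(1.0) / ln(2.1104) = 0.0
Nearest integer order:

0


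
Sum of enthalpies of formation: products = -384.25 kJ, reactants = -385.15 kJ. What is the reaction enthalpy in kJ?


dH_rxn = sum(dH_f products) - sum(dH_f reactants)
dH_rxn = -384.25 - (-385.15)
dH_rxn = 0.9 kJ:

0.90 kJ


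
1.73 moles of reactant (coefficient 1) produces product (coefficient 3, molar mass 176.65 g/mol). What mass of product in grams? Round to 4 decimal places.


Use the coefficient ratio to convert reactant moles to product moles, then multiply by the product's molar mass.
moles_P = moles_R * (coeff_P / coeff_R) = 1.73 * (3/1) = 5.19
mass_P = moles_P * M_P = 5.19 * 176.65
mass_P = 916.8135 g, rounded to 4 dp:

916.8135 g


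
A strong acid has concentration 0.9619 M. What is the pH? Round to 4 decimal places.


A strong acid dissociates completely, so [H+] equals the given concentration.
pH = -log10([H+]) = -log10(0.9619)
pH = 0.01687008, rounded to 4 dp:

0.0169


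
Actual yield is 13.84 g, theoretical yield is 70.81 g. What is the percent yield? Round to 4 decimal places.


% yield = 100 * actual / theoretical
% yield = 100 * 13.84 / 70.81
% yield = 19.54526197 %, rounded to 4 dp:

19.5453 %


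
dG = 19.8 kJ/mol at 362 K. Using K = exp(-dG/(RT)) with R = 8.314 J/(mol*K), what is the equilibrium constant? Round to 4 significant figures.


dG is in kJ/mol; multiply by 1000 to match R in J/(mol*K).
RT = 8.314 * 362 = 3009.668 J/mol
exponent = -dG*1000 / (RT) = -(19.8*1000) / 3009.668 = -6.57879872
K = exp(-6.57879872)
K = 0.0013895175, rounded to 4 significant figures:

0.001390


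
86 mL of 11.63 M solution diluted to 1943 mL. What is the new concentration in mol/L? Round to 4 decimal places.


Dilution: M1*V1 = M2*V2, solve for M2.
M2 = M1*V1 / V2
M2 = 11.63 * 86 / 1943
M2 = 1000.18 / 1943
M2 = 0.51476068 mol/L, rounded to 4 dp:

0.5148 mol/L


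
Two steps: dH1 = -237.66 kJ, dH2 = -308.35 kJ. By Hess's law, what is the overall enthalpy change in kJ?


Hess's law: enthalpy is a state function, so add the step enthalpies.
dH_total = dH1 + dH2 = -237.66 + (-308.35)
dH_total = -546.01 kJ:

-546.01 kJ


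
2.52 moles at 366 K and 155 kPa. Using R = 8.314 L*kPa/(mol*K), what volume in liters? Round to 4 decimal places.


PV = nRT, solve for V = nRT / P.
nRT = 2.52 * 8.314 * 366 = 7668.1685
V = 7668.1685 / 155
V = 49.47205484 L, rounded to 4 dp:

49.4721 L


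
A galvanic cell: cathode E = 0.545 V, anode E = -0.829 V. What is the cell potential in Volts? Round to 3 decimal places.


Standard cell potential: E_cell = E_cathode - E_anode.
E_cell = 0.545 - (-0.829)
E_cell = 1.374 V, rounded to 3 dp:

1.374 V


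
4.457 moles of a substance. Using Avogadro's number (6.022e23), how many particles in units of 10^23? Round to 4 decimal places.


N = n * NA, then divide by 1e23 for the requested units.
N / 1e23 = n * 6.022
N / 1e23 = 4.457 * 6.022
N / 1e23 = 26.840054, rounded to 4 dp:

26.8401


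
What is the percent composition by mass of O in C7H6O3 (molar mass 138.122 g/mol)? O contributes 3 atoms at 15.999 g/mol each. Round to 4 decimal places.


pct = 100 * (n_elem * M_elem) / M_total
mass_contribution = 3 * 15.999 = 47.997 g/mol
pct = 100 * 47.997 / 138.122
pct = 34.74971402 %, rounded to 4 dp:

34.7497 %


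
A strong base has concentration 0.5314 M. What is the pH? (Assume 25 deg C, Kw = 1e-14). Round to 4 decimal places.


A strong base dissociates completely, so [OH-] equals the given concentration.
pOH = -log10([OH-]) = -log10(0.5314) = 0.274578
pH = 14 - pOH = 14 - 0.274578
pH = 13.725422, rounded to 4 dp:

13.7254


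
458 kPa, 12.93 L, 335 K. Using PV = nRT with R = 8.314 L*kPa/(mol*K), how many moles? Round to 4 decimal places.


PV = nRT, solve for n = PV / (RT).
PV = 458 * 12.93 = 5921.94
RT = 8.314 * 335 = 2785.19
n = 5921.94 / 2785.19
n = 2.12622478 mol, rounded to 4 dp:

2.1262 mol


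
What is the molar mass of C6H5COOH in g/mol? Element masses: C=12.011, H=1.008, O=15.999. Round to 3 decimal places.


M = sum(count * atomic_mass) over atoms.
M = 7*12.011 + 6*1.008 + 2*15.999
M = 84.077 + 6.048 + 31.998
M = 122.123 g/mol, rounded to 3 dp:

122.123 g/mol


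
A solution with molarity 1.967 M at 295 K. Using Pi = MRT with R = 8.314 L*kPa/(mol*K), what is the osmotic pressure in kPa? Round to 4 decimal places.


Osmotic pressure (van't Hoff): Pi = M*R*T.
RT = 8.314 * 295 = 2452.63
Pi = 1.967 * 2452.63
Pi = 4824.32321 kPa, rounded to 4 dp:

4824.3232 kPa


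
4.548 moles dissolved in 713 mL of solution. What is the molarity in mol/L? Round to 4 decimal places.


Convert volume to liters: V_L = V_mL / 1000.
V_L = 713 / 1000 = 0.713 L
M = n / V_L = 4.548 / 0.713
M = 6.37868163 mol/L, rounded to 4 dp:

6.3787 mol/L


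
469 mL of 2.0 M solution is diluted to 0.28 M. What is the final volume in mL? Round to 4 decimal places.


Dilution: M1*V1 = M2*V2, solve for V2.
V2 = M1*V1 / M2
V2 = 2.0 * 469 / 0.28
V2 = 938.0 / 0.28
V2 = 3350.0 mL, rounded to 4 dp:

3350.0000 mL


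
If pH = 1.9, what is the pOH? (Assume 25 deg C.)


At 25 deg C, pH + pOH = 14.
pOH = 14 - pH = 14 - 1.9
pOH = 12.1:

12.10


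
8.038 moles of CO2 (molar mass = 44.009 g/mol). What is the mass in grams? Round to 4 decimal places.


mass = n * M
mass = 8.038 * 44.009
mass = 353.744342 g, rounded to 4 dp:

353.7443 g


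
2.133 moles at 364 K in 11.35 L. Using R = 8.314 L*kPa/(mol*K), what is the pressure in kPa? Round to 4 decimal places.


PV = nRT, solve for P = nRT / V.
nRT = 2.133 * 8.314 * 364 = 6455.0894
P = 6455.0894 / 11.35
P = 568.73034361 kPa, rounded to 4 dp:

568.7303 kPa


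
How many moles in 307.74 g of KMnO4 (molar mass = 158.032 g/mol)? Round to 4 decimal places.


n = mass / M
n = 307.74 / 158.032
n = 1.94732712 mol, rounded to 4 dp:

1.9473 mol


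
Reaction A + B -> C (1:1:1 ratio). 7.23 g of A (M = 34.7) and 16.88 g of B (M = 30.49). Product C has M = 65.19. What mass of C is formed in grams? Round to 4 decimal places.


Find moles of each reactant; the smaller value is the limiting reagent in a 1:1:1 reaction, so moles_C equals moles of the limiter.
n_A = mass_A / M_A = 7.23 / 34.7 = 0.208357 mol
n_B = mass_B / M_B = 16.88 / 30.49 = 0.553624 mol
Limiting reagent: A (smaller), n_limiting = 0.208357 mol
mass_C = n_limiting * M_C = 0.208357 * 65.19
mass_C = 13.58279283 g, rounded to 4 dp:

13.5828 g


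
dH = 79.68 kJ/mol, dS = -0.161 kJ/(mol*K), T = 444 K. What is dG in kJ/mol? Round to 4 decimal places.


Gibbs: dG = dH - T*dS (consistent units, dS already in kJ/(mol*K)).
T*dS = 444 * -0.161 = -71.484
dG = 79.68 - (-71.484)
dG = 151.164 kJ/mol, rounded to 4 dp:

151.1640 kJ/mol


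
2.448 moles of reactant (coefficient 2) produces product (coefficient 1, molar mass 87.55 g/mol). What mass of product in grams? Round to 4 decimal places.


Use the coefficient ratio to convert reactant moles to product moles, then multiply by the product's molar mass.
moles_P = moles_R * (coeff_P / coeff_R) = 2.448 * (1/2) = 1.224
mass_P = moles_P * M_P = 1.224 * 87.55
mass_P = 107.1612 g, rounded to 4 dp:

107.1612 g


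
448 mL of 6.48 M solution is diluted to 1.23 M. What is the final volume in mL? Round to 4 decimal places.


Dilution: M1*V1 = M2*V2, solve for V2.
V2 = M1*V1 / M2
V2 = 6.48 * 448 / 1.23
V2 = 2903.04 / 1.23
V2 = 2360.19512195 mL, rounded to 4 dp:

2360.1951 mL


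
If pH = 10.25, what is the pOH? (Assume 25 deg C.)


At 25 deg C, pH + pOH = 14.
pOH = 14 - pH = 14 - 10.25
pOH = 3.75:

3.75


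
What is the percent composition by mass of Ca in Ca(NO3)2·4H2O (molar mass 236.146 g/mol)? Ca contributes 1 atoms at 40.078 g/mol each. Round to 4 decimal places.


pct = 100 * (n_elem * M_elem) / M_total
mass_contribution = 1 * 40.078 = 40.078 g/mol
pct = 100 * 40.078 / 236.146
pct = 16.97170395 %, rounded to 4 dp:

16.9717 %


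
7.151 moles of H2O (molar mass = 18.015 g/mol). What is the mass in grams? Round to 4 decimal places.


mass = n * M
mass = 7.151 * 18.015
mass = 128.825265 g, rounded to 4 dp:

128.8253 g


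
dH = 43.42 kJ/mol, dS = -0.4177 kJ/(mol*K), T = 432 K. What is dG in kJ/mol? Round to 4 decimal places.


Gibbs: dG = dH - T*dS (consistent units, dS already in kJ/(mol*K)).
T*dS = 432 * -0.4177 = -180.4464
dG = 43.42 - (-180.4464)
dG = 223.8664 kJ/mol, rounded to 4 dp:

223.8664 kJ/mol


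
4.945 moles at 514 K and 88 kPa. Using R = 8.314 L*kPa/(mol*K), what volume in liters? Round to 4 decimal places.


PV = nRT, solve for V = nRT / P.
nRT = 4.945 * 8.314 * 514 = 21131.9432
V = 21131.9432 / 88
V = 240.13571818 L, rounded to 4 dp:

240.1357 L


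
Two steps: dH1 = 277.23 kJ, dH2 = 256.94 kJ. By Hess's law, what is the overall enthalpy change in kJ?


Hess's law: enthalpy is a state function, so add the step enthalpies.
dH_total = dH1 + dH2 = 277.23 + (256.94)
dH_total = 534.17 kJ:

534.17 kJ


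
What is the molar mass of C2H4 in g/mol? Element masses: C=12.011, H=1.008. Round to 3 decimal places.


M = sum(count * atomic_mass) over atoms.
M = 2*12.011 + 4*1.008
M = 24.022 + 4.032
M = 28.054 g/mol, rounded to 3 dp:

28.054 g/mol


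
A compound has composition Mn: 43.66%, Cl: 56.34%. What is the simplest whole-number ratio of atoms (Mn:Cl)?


Assume 100 g of compound, divide each mass% by atomic mass to get moles, then normalize by the smallest to get a raw atom ratio.
Moles per 100 g: Mn: 43.66/54.938 = 0.7947, Cl: 56.34/35.453 = 1.5891
Raw ratio (divide by min = 0.7947): Mn: 1.0, Cl: 2.0
Multiply by 1 to clear fractions: Mn: 1.0 ~= 1, Cl: 2.0 ~= 2
Reduce by GCD to get the simplest whole-number ratio:

1:2


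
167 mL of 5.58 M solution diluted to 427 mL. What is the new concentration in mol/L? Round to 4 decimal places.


Dilution: M1*V1 = M2*V2, solve for M2.
M2 = M1*V1 / V2
M2 = 5.58 * 167 / 427
M2 = 931.86 / 427
M2 = 2.18234192 mol/L, rounded to 4 dp:

2.1823 mol/L


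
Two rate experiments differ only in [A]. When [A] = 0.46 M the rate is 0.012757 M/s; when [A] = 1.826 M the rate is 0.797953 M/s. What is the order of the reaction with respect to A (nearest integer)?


Rate is proportional to [A]^n, so rate2/rate1 = ([A]2/[A]1)^n. Take logs to solve for n.
rate2/rate1 = 0.797953 / 0.012757 = 62.5502
[A]2/[A]1 = 1.826 / 0.46 = 3.9696
n = ln(62.5502) / ln(3.9696) = 3.0
Nearest integer order:

3


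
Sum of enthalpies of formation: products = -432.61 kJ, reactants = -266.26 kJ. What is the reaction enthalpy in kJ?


dH_rxn = sum(dH_f products) - sum(dH_f reactants)
dH_rxn = -432.61 - (-266.26)
dH_rxn = -166.35 kJ:

-166.35 kJ


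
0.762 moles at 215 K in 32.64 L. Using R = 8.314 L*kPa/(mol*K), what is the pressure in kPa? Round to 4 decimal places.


PV = nRT, solve for P = nRT / V.
nRT = 0.762 * 8.314 * 215 = 1362.0826
P = 1362.0826 / 32.64
P = 41.73047181 kPa, rounded to 4 dp:

41.7305 kPa


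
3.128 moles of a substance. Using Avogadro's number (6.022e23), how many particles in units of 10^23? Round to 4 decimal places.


N = n * NA, then divide by 1e23 for the requested units.
N / 1e23 = n * 6.022
N / 1e23 = 3.128 * 6.022
N / 1e23 = 18.836816, rounded to 4 dp:

18.8368


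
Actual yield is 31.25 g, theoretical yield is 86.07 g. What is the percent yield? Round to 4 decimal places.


% yield = 100 * actual / theoretical
% yield = 100 * 31.25 / 86.07
% yield = 36.30765656 %, rounded to 4 dp:

36.3077 %


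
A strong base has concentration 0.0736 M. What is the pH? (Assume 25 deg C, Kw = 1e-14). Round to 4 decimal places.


A strong base dissociates completely, so [OH-] equals the given concentration.
pOH = -log10([OH-]) = -log10(0.0736) = 1.133122
pH = 14 - pOH = 14 - 1.133122
pH = 12.866878, rounded to 4 dp:

12.8669


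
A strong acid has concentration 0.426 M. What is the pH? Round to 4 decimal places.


A strong acid dissociates completely, so [H+] equals the given concentration.
pH = -log10([H+]) = -log10(0.426)
pH = 0.3705904, rounded to 4 dp:

0.3706


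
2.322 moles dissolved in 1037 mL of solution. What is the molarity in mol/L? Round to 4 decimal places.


Convert volume to liters: V_L = V_mL / 1000.
V_L = 1037 / 1000 = 1.037 L
M = n / V_L = 2.322 / 1.037
M = 2.2391514 mol/L, rounded to 4 dp:

2.2392 mol/L


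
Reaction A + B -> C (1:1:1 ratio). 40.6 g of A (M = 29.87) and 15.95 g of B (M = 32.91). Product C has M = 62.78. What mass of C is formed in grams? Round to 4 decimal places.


Find moles of each reactant; the smaller value is the limiting reagent in a 1:1:1 reaction, so moles_C equals moles of the limiter.
n_A = mass_A / M_A = 40.6 / 29.87 = 1.359223 mol
n_B = mass_B / M_B = 15.95 / 32.91 = 0.484655 mol
Limiting reagent: B (smaller), n_limiting = 0.484655 mol
mass_C = n_limiting * M_C = 0.484655 * 62.78
mass_C = 30.4266409 g, rounded to 4 dp:

30.4266 g


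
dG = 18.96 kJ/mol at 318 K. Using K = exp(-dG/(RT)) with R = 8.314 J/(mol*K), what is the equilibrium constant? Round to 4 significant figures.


dG is in kJ/mol; multiply by 1000 to match R in J/(mol*K).
RT = 8.314 * 318 = 2643.852 J/mol
exponent = -dG*1000 / (RT) = -(18.96*1000) / 2643.852 = -7.17135452
K = exp(-7.17135452)
K = 0.00076828137, rounded to 4 significant figures:

0.0007683


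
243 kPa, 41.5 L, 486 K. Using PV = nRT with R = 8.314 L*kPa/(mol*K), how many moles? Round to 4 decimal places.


PV = nRT, solve for n = PV / (RT).
PV = 243 * 41.5 = 10084.5
RT = 8.314 * 486 = 4040.604
n = 10084.5 / 4040.604
n = 2.49579023 mol, rounded to 4 dp:

2.4958 mol


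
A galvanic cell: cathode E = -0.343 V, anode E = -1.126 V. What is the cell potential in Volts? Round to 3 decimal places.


Standard cell potential: E_cell = E_cathode - E_anode.
E_cell = -0.343 - (-1.126)
E_cell = 0.783 V, rounded to 3 dp:

0.783 V


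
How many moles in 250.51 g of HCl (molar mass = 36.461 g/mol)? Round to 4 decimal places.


n = mass / M
n = 250.51 / 36.461
n = 6.87062889 mol, rounded to 4 dp:

6.8706 mol


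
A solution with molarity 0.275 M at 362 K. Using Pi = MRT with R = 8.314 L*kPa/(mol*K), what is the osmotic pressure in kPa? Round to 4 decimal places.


Osmotic pressure (van't Hoff): Pi = M*R*T.
RT = 8.314 * 362 = 3009.668
Pi = 0.275 * 3009.668
Pi = 827.6587 kPa, rounded to 4 dp:

827.6587 kPa


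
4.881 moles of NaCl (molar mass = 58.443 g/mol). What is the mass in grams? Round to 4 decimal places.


mass = n * M
mass = 4.881 * 58.443
mass = 285.260283 g, rounded to 4 dp:

285.2603 g


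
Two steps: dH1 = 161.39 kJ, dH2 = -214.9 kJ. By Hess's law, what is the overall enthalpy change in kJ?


Hess's law: enthalpy is a state function, so add the step enthalpies.
dH_total = dH1 + dH2 = 161.39 + (-214.9)
dH_total = -53.51 kJ:

-53.51 kJ


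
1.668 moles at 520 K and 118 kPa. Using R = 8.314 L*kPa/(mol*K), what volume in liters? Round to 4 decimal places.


PV = nRT, solve for V = nRT / P.
nRT = 1.668 * 8.314 * 520 = 7211.231
V = 7211.231 / 118
V = 61.11212712 L, rounded to 4 dp:

61.1121 L


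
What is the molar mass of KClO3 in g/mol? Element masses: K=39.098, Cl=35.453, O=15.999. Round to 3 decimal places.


M = sum(count * atomic_mass) over atoms.
M = 1*39.098 + 1*35.453 + 3*15.999
M = 39.098 + 35.453 + 47.997
M = 122.548 g/mol, rounded to 3 dp:

122.548 g/mol


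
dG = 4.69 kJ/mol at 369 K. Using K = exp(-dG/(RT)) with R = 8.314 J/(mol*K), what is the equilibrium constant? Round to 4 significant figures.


dG is in kJ/mol; multiply by 1000 to match R in J/(mol*K).
RT = 8.314 * 369 = 3067.866 J/mol
exponent = -dG*1000 / (RT) = -(4.69*1000) / 3067.866 = -1.52874995
K = exp(-1.52874995)
K = 0.21680652, rounded to 4 significant figures:

0.2168


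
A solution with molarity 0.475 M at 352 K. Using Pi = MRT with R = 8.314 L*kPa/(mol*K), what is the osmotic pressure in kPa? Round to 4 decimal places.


Osmotic pressure (van't Hoff): Pi = M*R*T.
RT = 8.314 * 352 = 2926.528
Pi = 0.475 * 2926.528
Pi = 1390.1008 kPa, rounded to 4 dp:

1390.1008 kPa


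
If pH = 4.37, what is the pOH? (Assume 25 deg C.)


At 25 deg C, pH + pOH = 14.
pOH = 14 - pH = 14 - 4.37
pOH = 9.63:

9.63


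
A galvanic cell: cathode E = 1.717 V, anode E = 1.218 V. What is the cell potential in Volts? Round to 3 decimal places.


Standard cell potential: E_cell = E_cathode - E_anode.
E_cell = 1.717 - (1.218)
E_cell = 0.499 V, rounded to 3 dp:

0.499 V


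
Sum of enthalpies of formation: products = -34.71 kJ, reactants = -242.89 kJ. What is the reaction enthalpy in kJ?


dH_rxn = sum(dH_f products) - sum(dH_f reactants)
dH_rxn = -34.71 - (-242.89)
dH_rxn = 208.18 kJ:

208.18 kJ


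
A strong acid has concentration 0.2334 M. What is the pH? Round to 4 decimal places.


A strong acid dissociates completely, so [H+] equals the given concentration.
pH = -log10([H+]) = -log10(0.2334)
pH = 0.63189915, rounded to 4 dp:

0.6319


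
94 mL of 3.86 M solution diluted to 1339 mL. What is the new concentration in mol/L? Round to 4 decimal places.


Dilution: M1*V1 = M2*V2, solve for M2.
M2 = M1*V1 / V2
M2 = 3.86 * 94 / 1339
M2 = 362.84 / 1339
M2 = 0.27097834 mol/L, rounded to 4 dp:

0.2710 mol/L


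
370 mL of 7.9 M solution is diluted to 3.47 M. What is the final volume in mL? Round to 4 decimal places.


Dilution: M1*V1 = M2*V2, solve for V2.
V2 = M1*V1 / M2
V2 = 7.9 * 370 / 3.47
V2 = 2923.0 / 3.47
V2 = 842.36311239 mL, rounded to 4 dp:

842.3631 mL


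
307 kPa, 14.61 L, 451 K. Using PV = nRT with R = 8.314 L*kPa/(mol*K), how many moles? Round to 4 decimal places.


PV = nRT, solve for n = PV / (RT).
PV = 307 * 14.61 = 4485.27
RT = 8.314 * 451 = 3749.614
n = 4485.27 / 3749.614
n = 1.19619513 mol, rounded to 4 dp:

1.1962 mol


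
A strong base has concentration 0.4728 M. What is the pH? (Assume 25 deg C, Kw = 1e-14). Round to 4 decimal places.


A strong base dissociates completely, so [OH-] equals the given concentration.
pOH = -log10([OH-]) = -log10(0.4728) = 0.325323
pH = 14 - pOH = 14 - 0.325323
pH = 13.674677, rounded to 4 dp:

13.6747


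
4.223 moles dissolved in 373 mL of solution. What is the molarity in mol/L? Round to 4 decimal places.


Convert volume to liters: V_L = V_mL / 1000.
V_L = 373 / 1000 = 0.373 L
M = n / V_L = 4.223 / 0.373
M = 11.32171582 mol/L, rounded to 4 dp:

11.3217 mol/L


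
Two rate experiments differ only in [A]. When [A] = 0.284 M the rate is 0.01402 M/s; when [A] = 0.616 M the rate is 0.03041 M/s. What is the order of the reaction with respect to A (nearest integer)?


Rate is proportional to [A]^n, so rate2/rate1 = ([A]2/[A]1)^n. Take logs to solve for n.
rate2/rate1 = 0.03041 / 0.01402 = 2.169
[A]2/[A]1 = 0.616 / 0.284 = 2.169
n = ln(2.169) / ln(2.169) = 1.0
Nearest integer order:

1


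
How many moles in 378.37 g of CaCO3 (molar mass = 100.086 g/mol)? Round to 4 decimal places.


n = mass / M
n = 378.37 / 100.086
n = 3.78044881 mol, rounded to 4 dp:

3.7804 mol


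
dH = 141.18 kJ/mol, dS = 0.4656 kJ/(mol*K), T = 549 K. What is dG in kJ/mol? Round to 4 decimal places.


Gibbs: dG = dH - T*dS (consistent units, dS already in kJ/(mol*K)).
T*dS = 549 * 0.4656 = 255.6144
dG = 141.18 - (255.6144)
dG = -114.4344 kJ/mol, rounded to 4 dp:

-114.4344 kJ/mol


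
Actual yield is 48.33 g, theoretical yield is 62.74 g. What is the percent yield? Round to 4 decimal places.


% yield = 100 * actual / theoretical
% yield = 100 * 48.33 / 62.74
% yield = 77.03219637 %, rounded to 4 dp:

77.0322 %
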